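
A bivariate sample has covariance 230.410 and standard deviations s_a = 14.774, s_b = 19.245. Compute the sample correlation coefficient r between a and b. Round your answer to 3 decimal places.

0.810

r = Cov(a,b) / (s_a · s_b) = 230.410 / (14.774 × 19.245)
  = 230.410 / 284.3256 ≈ 0.810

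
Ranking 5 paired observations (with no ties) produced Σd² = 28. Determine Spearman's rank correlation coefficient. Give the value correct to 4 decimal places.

-0.4000

ρ = 1 − 6Σd² / [n(n²−1)] = 1 − 6×28 / (5×24)
  = 1 − 168/120 = 1 − 1.40000 ≈ -0.4000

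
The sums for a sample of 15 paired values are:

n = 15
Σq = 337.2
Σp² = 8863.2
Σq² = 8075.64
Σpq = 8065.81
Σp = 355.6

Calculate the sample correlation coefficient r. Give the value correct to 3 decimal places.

r = (nΣpq − ΣpΣq) / √[(nΣp² − (Σp)²)(nΣq² − (Σq)²)]
Numerator: 15×8065.81 − 355.6×337.2 = 1078.83
Denominator: √[(132948 − 126451.36)(121134.6 − 113703.84)] = √[6496.64 × 7430.76] = 6948.0193
r = 1078.83 / 6948.0193 ≈ 0.155

0.155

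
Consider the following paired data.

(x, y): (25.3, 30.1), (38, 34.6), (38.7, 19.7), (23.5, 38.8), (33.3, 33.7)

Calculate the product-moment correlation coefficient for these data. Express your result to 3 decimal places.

n = 5, Σx = 158.8, Σy = 156.9, Σx² = 5242.92, Σy² = 5132.39, Σxy = 4872.73
nΣxy − ΣxΣy = 24363.65 − 24915.72 = -552.07
nΣx² − (Σx)² = 26214.6 − 25217.44 = 997.16; nΣy² − (Σy)² = 25661.95 − 24617.61 = 1044.34
r = -552.07 / √(997.16 × 1044.34) = -552.07 / 1020.4774 ≈ -0.541

-0.541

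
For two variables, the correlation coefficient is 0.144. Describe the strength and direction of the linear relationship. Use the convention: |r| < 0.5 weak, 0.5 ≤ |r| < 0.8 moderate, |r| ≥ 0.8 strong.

weak positive

r = 0.144 > 0 so the relationship is positive.
|r| = 0.144, which falls in the weak range.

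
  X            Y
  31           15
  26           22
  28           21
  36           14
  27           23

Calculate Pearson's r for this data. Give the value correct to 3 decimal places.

n = 5, ΣX = 148, ΣY = 95, ΣX² = 4446, ΣY² = 1875, ΣXY = 2750
nΣXY − ΣXΣY = 13750 − 14060 = -310
nΣX² − (ΣX)² = 22230 − 21904 = 326; nΣY² − (ΣY)² = 9375 − 9025 = 350
r = -310 / √(326 × 350) = -310 / 337.7869 ≈ -0.918

-0.918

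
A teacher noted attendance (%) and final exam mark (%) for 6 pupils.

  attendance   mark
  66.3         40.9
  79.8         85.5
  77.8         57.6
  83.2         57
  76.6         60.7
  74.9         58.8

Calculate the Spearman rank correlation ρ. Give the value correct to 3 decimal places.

Rank attendance: 1, 5, 4, 6, 3, 2
Rank mark: 1, 6, 3, 2, 5, 4
d = rank(attendance) − rank(mark): 0, -1, 1, 4, -2, -2; Σd² = 26
ρ = 1 − 6Σd² / [n(n²−1)] = 1 − 6×26 / (6×35) = 1 − 156/210 ≈ 0.257

0.257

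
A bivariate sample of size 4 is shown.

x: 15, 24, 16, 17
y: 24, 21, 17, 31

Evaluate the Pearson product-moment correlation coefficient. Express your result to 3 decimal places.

n = 4, Σx = 72, Σy = 93, Σx² = 1346, Σy² = 2267, Σxy = 1663
nΣxy − ΣxΣy = 6652 − 6696 = -44
nΣx² − (Σx)² = 5384 − 5184 = 200; nΣy² − (Σy)² = 9068 − 8649 = 419
r = -44 / √(200 × 419) = -44 / 289.4823 ≈ -0.152

-0.152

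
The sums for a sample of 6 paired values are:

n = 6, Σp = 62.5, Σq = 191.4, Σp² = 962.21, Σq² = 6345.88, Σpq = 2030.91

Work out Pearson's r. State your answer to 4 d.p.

r = (nΣpq − ΣpΣq) / √[(nΣp² − (Σp)²)(nΣq² − (Σq)²)]
Numerator: 6×2030.91 − 62.5×191.4 = 222.96
Denominator: √[(5773.26 − 3906.25)(38075.28 − 36633.96)] = √[1867.01 × 1441.32] = 1640.4142
r = 222.96 / 1640.4142 ≈ 0.1359

0.1359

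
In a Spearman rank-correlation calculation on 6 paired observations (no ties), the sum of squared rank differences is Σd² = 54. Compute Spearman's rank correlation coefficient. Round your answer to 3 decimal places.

-0.543

ρ = 1 − 6Σd² / [n(n²−1)] = 1 − 6×54 / (6×35)
  = 1 − 324/210 = 1 − 1.5429 ≈ -0.543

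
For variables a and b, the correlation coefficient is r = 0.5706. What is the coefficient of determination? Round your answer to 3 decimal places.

r² = (0.5706)² = 0.326

0.326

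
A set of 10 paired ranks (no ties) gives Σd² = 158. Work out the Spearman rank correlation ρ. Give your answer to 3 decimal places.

ρ = 1 − 6Σd² / [n(n²−1)] = 1 − 6×158 / (10×99)
  = 1 − 948/990 = 1 − 0.9576 ≈ 0.042

0.042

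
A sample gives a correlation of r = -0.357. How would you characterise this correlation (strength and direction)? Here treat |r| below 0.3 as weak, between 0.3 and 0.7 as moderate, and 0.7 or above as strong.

moderate negative

r = -0.357 < 0 so the relationship is negative.
|r| = 0.357, which falls in the moderate range.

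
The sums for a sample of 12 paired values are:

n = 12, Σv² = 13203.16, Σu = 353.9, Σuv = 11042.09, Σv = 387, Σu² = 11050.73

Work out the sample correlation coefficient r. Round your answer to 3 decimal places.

r = (nΣuv − ΣuΣv) / √[(nΣu² − (Σu)²)(nΣv² − (Σv)²)]
Numerator: 12×11042.09 − 353.9×387 = -4454.22
Denominator: √[(132608.76 − 125245.21)(158437.92 − 149769)] = √[7363.55 × 8668.92] = 7989.6199
r = -4454.22 / 7989.6199 ≈ -0.558

-0.558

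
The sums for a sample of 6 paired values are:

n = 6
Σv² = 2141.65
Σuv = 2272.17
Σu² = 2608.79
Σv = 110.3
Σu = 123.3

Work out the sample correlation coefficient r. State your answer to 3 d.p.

0.060

r = (nΣuv − ΣuΣv) / √[(nΣu² − (Σu)²)(nΣv² − (Σv)²)]
Numerator: 6×2272.17 − 123.3×110.3 = 33.03
Denominator: √[(15652.74 − 15202.89)(12849.9 − 12166.09)] = √[449.85 × 683.81] = 554.6277
r = 33.03 / 554.6277 ≈ 0.060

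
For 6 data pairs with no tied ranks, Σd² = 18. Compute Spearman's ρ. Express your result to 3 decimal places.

ρ = 1 − 6Σd² / [n(n²−1)] = 1 − 6×18 / (6×35)
  = 1 − 108/210 = 1 − 0.5143 ≈ 0.486

0.486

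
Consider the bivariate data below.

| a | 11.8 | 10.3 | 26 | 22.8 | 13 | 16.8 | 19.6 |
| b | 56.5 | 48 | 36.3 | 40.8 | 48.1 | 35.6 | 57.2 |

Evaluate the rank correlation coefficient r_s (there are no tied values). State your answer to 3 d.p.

-0.357

Rank a: 2, 1, 7, 6, 3, 4, 5
Rank b: 6, 4, 2, 3, 5, 1, 7
d = rank(a) − rank(b): -4, -3, 5, 3, -2, 3, -2; Σd² = 76
ρ = 1 − 6Σd² / [n(n²−1)] = 1 − 6×76 / (7×48) = 1 − 456/336 ≈ -0.357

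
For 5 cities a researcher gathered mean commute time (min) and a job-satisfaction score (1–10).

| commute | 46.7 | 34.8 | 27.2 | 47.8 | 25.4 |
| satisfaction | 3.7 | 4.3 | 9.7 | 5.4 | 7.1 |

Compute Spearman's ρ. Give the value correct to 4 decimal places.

-0.6000

Rank commute: 4, 3, 2, 5, 1
Rank satisfaction: 1, 2, 5, 3, 4
d = rank(commute) − rank(satisfaction): 3, 1, -3, 2, -3; Σd² = 32
ρ = 1 − 6Σd² / [n(n²−1)] = 1 − 6×32 / (5×24) = 1 − 192/120 ≈ -0.6000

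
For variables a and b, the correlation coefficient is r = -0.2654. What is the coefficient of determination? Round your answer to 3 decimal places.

0.070

r² = (-0.2654)² = 0.070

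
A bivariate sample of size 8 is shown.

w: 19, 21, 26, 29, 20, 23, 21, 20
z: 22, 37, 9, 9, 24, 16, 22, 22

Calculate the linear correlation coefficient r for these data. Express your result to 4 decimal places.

-0.7395

n = 8, Σw = 179, Σz = 161, Σw² = 4089, Σz² = 3815, Σwz = 3440
nΣwz − ΣwΣz = 27520 − 28819 = -1299
nΣw² − (Σw)² = 32712 − 32041 = 671; nΣz² − (Σz)² = 30520 − 25921 = 4599
r = -1299 / √(671 × 4599) = -1299 / 1756.6812 ≈ -0.7395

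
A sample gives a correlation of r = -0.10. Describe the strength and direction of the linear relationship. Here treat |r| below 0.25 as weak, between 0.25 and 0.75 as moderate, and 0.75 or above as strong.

r = -0.10 < 0 so the relationship is negative.
|r| = 0.10, which falls in the weak range.

weak negative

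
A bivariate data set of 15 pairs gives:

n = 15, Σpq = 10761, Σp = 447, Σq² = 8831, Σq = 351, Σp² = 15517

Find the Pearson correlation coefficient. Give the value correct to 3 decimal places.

r = (nΣpq − ΣpΣq) / √[(nΣp² − (Σp)²)(nΣq² − (Σq)²)]
Numerator: 15×10761 − 447×351 = 4518
Denominator: √[(232755 − 199809)(132465 − 123201)] = √[32946 × 9264] = 17470.3104
r = 4518 / 17470.3104 ≈ 0.259

0.259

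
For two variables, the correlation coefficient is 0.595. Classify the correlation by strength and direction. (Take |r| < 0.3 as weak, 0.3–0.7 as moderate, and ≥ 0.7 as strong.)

r = 0.595 > 0 so the relationship is positive.
|r| = 0.595, which falls in the moderate range.

moderate positive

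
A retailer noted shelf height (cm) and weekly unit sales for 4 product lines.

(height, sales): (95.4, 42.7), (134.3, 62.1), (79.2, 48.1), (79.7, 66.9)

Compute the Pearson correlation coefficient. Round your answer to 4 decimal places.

n = 4, Σx = 388.6, Σy = 219.8, Σx² = 39762.38, Σy² = 12468.92, Σxy = 21555.06
nΣxy − ΣxΣy = 86220.24 − 85414.28 = 805.96
nΣx² − (Σx)² = 159049.52 − 151009.96 = 8039.56; nΣy² − (Σy)² = 49875.68 − 48312.04 = 1563.64
r = 805.96 / √(8039.56 × 1563.64) = 805.96 / 3545.5574 ≈ 0.2273

0.2273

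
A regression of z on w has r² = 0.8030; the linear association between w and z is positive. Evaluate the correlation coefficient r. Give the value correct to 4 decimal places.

|r| = √0.8030 = 0.8961
The association is positive, so r = 0.8961.

0.8961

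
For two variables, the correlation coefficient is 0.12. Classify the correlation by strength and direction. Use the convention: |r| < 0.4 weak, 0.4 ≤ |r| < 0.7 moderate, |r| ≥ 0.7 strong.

weak positive

r = 0.12 > 0 so the relationship is positive.
|r| = 0.12, which falls in the weak range.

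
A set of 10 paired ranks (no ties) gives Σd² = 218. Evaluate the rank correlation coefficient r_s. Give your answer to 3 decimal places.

-0.321

ρ = 1 − 6Σd² / [n(n²−1)] = 1 − 6×218 / (10×99)
  = 1 − 1308/990 = 1 − 1.3212 ≈ -0.321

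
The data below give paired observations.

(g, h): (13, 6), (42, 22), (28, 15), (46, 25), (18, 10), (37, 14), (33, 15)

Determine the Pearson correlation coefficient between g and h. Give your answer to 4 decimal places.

0.9407

n = 7, Σg = 217, Σh = 107, Σg² = 7615, Σh² = 1891, Σgh = 3765
nΣgh − ΣgΣh = 26355 − 23219 = 3136
nΣg² − (Σg)² = 53305 − 47089 = 6216; nΣh² − (Σh)² = 13237 − 11449 = 1788
r = 3136 / √(6216 × 1788) = 3136 / 3333.7978 ≈ 0.9407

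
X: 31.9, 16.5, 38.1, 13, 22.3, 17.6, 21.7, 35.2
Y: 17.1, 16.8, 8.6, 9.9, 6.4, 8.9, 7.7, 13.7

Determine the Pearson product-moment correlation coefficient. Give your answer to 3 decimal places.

0.152

n = 8, ΣX = 196.3, ΣY = 89.1, ΣX² = 5427.45, ΣY² = 1113.77, ΣXY = 2227.74
nΣXY − ΣXΣY = 17821.92 − 17490.33 = 331.59
nΣX² − (ΣX)² = 43419.6 − 38533.69 = 4885.91; nΣY² − (ΣY)² = 8910.16 − 7938.81 = 971.35
r = 331.59 / √(4885.91 × 971.35) = 331.59 / 2178.5152 ≈ 0.152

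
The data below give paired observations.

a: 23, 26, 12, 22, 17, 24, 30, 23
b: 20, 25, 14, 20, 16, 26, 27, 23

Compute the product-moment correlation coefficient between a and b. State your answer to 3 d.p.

0.936

n = 8, Σa = 177, Σb = 171, Σa² = 4127, Σb² = 3811, Σab = 3953
nΣab − ΣaΣb = 31624 − 30267 = 1357
nΣa² − (Σa)² = 33016 − 31329 = 1687; nΣb² − (Σb)² = 30488 − 29241 = 1247
r = 1357 / √(1687 × 1247) = 1357 / 1450.4099 ≈ 0.936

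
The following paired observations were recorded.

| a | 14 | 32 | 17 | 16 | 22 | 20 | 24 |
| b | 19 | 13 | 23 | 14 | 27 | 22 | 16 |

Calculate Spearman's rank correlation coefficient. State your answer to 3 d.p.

-0.214

Rank a: 1, 7, 3, 2, 5, 4, 6
Rank b: 4, 1, 6, 2, 7, 5, 3
d = rank(a) − rank(b): -3, 6, -3, 0, -2, -1, 3; Σd² = 68
ρ = 1 − 6Σd² / [n(n²−1)] = 1 − 6×68 / (7×48) = 1 − 408/336 ≈ -0.214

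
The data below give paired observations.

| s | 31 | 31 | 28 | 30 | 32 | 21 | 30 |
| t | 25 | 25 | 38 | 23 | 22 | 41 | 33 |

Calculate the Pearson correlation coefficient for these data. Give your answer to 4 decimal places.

-0.8331

n = 7, Σs = 203, Σt = 207, Σs² = 5971, Σt² = 6477, Σst = 5859
nΣst − ΣsΣt = 41013 − 42021 = -1008
nΣs² − (Σs)² = 41797 − 41209 = 588; nΣt² − (Σt)² = 45339 − 42849 = 2490
r = -1008 / √(588 × 2490) = -1008 / 1210.0083 ≈ -0.8331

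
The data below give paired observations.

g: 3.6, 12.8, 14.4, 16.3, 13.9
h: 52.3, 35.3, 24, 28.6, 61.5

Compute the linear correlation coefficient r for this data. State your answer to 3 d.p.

n = 5, Σg = 61, Σh = 201.7, Σg² = 843.06, Σh² = 9157.59, Σgh = 2306.75
nΣgh − ΣgΣh = 11533.75 − 12303.7 = -769.95
nΣg² − (Σg)² = 4215.3 − 3721 = 494.3; nΣh² − (Σh)² = 45787.95 − 40682.89 = 5105.06
r = -769.95 / √(494.3 × 5105.06) = -769.95 / 1588.5311 ≈ -0.485

-0.485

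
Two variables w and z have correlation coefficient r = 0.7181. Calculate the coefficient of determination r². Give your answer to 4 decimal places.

0.5157

r² = (0.7181)² = 0.5157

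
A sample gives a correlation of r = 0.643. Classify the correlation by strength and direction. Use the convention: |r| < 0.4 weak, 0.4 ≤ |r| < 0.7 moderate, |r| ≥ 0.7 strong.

r = 0.643 > 0 so the relationship is positive.
|r| = 0.643, which falls in the moderate range.

moderate positive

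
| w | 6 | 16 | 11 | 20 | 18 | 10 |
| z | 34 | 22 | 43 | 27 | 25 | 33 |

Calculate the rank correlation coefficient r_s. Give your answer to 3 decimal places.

-0.600

Rank w: 1, 4, 3, 6, 5, 2
Rank z: 5, 1, 6, 3, 2, 4
d = rank(w) − rank(z): -4, 3, -3, 3, 3, -2; Σd² = 56
ρ = 1 − 6Σd² / [n(n²−1)] = 1 − 6×56 / (6×35) = 1 − 336/210 ≈ -0.600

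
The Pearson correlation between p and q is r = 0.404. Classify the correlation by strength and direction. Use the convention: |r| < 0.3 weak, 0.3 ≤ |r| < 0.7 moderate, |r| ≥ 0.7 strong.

moderate positive

r = 0.404 > 0 so the relationship is positive.
|r| = 0.404, which falls in the moderate range.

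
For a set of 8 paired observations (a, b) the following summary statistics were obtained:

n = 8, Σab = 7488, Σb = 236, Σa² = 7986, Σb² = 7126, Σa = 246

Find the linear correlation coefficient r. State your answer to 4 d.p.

r = (nΣab − ΣaΣb) / √[(nΣa² − (Σa)²)(nΣb² − (Σb)²)]
Numerator: 8×7488 − 246×236 = 1848
Denominator: √[(63888 − 60516)(57008 − 55696)] = √[3372 × 1312] = 2103.3459
r = 1848 / 2103.3459 ≈ 0.8786

0.8786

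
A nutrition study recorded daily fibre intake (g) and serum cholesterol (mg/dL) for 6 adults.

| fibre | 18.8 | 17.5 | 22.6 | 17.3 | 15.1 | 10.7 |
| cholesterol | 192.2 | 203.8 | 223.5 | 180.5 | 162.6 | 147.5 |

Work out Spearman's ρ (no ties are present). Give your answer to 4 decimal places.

Rank fibre: 5, 4, 6, 3, 2, 1
Rank cholesterol: 4, 5, 6, 3, 2, 1
d = rank(fibre) − rank(cholesterol): 1, -1, 0, 0, 0, 0; Σd² = 2
ρ = 1 − 6Σd² / [n(n²−1)] = 1 − 6×2 / (6×35) = 1 − 12/210 ≈ 0.9429

0.9429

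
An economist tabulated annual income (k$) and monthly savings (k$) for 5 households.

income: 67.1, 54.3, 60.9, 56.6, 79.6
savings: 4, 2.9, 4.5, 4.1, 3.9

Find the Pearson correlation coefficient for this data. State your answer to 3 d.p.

n = 5, Σx = 318.5, Σy = 19.4, Σx² = 20699.43, Σy² = 76.68, Σxy = 1242.42
nΣxy − ΣxΣy = 6212.1 − 6178.9 = 33.2
nΣx² − (Σx)² = 103497.15 − 101442.25 = 2054.9; nΣy² − (Σy)² = 383.4 − 376.36 = 7.04
r = 33.2 / √(2054.9 × 7.04) = 33.2 / 120.2767 ≈ 0.276

0.276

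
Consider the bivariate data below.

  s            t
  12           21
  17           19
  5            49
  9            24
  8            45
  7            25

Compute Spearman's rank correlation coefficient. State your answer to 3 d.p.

-0.943

Rank s: 5, 6, 1, 4, 3, 2
Rank t: 2, 1, 6, 3, 5, 4
d = rank(s) − rank(t): 3, 5, -5, 1, -2, -2; Σd² = 68
ρ = 1 − 6Σd² / [n(n²−1)] = 1 − 6×68 / (6×35) = 1 − 408/210 ≈ -0.943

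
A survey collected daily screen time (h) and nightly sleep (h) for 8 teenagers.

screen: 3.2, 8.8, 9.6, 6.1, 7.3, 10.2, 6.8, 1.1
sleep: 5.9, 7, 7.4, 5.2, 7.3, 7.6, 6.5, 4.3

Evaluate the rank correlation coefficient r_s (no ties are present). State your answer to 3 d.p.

Rank screen: 2, 6, 7, 3, 5, 8, 4, 1
Rank sleep: 3, 5, 7, 2, 6, 8, 4, 1
d = rank(screen) − rank(sleep): -1, 1, 0, 1, -1, 0, 0, 0; Σd² = 4
ρ = 1 − 6Σd² / [n(n²−1)] = 1 − 6×4 / (8×63) = 1 − 24/504 ≈ 0.952

0.952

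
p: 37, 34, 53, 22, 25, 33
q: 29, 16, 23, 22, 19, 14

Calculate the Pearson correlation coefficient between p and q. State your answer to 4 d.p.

n = 6, Σp = 204, Σq = 123, Σp² = 7532, Σq² = 2667, Σpq = 4257
nΣpq − ΣpΣq = 25542 − 25092 = 450
nΣp² − (Σp)² = 45192 − 41616 = 3576; nΣq² − (Σq)² = 16002 − 15129 = 873
r = 450 / √(3576 × 873) = 450 / 1766.8752 ≈ 0.2547

0.2547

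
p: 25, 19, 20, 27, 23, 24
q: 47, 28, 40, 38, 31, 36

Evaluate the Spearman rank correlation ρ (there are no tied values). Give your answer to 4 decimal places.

0.5429

Rank p: 5, 1, 2, 6, 3, 4
Rank q: 6, 1, 5, 4, 2, 3
d = rank(p) − rank(q): -1, 0, -3, 2, 1, 1; Σd² = 16
ρ = 1 − 6Σd² / [n(n²−1)] = 1 − 6×16 / (6×35) = 1 − 96/210 ≈ 0.5429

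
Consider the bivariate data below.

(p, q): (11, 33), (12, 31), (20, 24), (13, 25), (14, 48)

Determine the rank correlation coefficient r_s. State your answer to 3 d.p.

-0.400

Rank p: 1, 2, 5, 3, 4
Rank q: 4, 3, 1, 2, 5
d = rank(p) − rank(q): -3, -1, 4, 1, -1; Σd² = 28
ρ = 1 − 6Σd² / [n(n²−1)] = 1 − 6×28 / (5×24) = 1 − 168/120 ≈ -0.400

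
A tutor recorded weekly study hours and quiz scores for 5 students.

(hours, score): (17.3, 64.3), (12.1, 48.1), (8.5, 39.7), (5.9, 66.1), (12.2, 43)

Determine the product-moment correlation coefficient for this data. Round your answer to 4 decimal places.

0.0996

n = 5, Σx = 56, Σy = 261.2, Σx² = 701.6, Σy² = 14242.4, Σxy = 2946.44
nΣxy − ΣxΣy = 14732.2 − 14627.2 = 105
nΣx² − (Σx)² = 3508 − 3136 = 372; nΣy² − (Σy)² = 71212 − 68225.44 = 2986.56
r = 105 / √(372 × 2986.56) = 105 / 1054.0400 ≈ 0.0996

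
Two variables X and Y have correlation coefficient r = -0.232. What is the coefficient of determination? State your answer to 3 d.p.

0.054

r² = (-0.232)² = 0.054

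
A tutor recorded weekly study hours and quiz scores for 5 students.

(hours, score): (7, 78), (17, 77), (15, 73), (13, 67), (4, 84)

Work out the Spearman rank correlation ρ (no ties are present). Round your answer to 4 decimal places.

Rank hours: 2, 5, 4, 3, 1
Rank score: 4, 3, 2, 1, 5
d = rank(hours) − rank(score): -2, 2, 2, 2, -4; Σd² = 32
ρ = 1 − 6Σd² / [n(n²−1)] = 1 − 6×32 / (5×24) = 1 − 192/120 ≈ -0.6000

-0.6000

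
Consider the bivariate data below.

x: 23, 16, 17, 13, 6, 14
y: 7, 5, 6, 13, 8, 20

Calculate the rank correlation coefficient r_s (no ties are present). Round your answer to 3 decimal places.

-0.543

Rank x: 6, 4, 5, 2, 1, 3
Rank y: 3, 1, 2, 5, 4, 6
d = rank(x) − rank(y): 3, 3, 3, -3, -3, -3; Σd² = 54
ρ = 1 − 6Σd² / [n(n²−1)] = 1 − 6×54 / (6×35) = 1 − 324/210 ≈ -0.543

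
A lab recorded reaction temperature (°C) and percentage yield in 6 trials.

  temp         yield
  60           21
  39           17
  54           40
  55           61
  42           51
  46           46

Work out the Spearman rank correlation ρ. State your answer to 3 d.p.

Rank temp: 6, 1, 4, 5, 2, 3
Rank yield: 2, 1, 3, 6, 5, 4
d = rank(temp) − rank(yield): 4, 0, 1, -1, -3, -1; Σd² = 28
ρ = 1 − 6Σd² / [n(n²−1)] = 1 − 6×28 / (6×35) = 1 − 168/210 ≈ 0.200

0.200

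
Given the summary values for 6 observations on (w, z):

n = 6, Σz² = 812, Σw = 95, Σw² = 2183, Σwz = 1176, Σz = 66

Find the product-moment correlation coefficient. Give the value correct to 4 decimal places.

0.5422

r = (nΣwz − ΣwΣz) / √[(nΣw² − (Σw)²)(nΣz² − (Σz)²)]
Numerator: 6×1176 − 95×66 = 786
Denominator: √[(13098 − 9025)(4872 − 4356)] = √[4073 × 516] = 1449.7131
r = 786 / 1449.7131 ≈ 0.5422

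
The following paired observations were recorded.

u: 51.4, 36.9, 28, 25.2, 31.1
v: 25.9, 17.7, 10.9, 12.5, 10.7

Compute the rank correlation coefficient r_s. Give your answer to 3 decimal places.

0.600

Rank u: 5, 4, 2, 1, 3
Rank v: 5, 4, 2, 3, 1
d = rank(u) − rank(v): 0, 0, 0, -2, 2; Σd² = 8
ρ = 1 − 6Σd² / [n(n²−1)] = 1 − 6×8 / (5×24) = 1 − 48/120 ≈ 0.600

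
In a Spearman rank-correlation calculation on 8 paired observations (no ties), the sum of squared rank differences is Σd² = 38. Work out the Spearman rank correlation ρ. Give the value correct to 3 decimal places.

ρ = 1 − 6Σd² / [n(n²−1)] = 1 − 6×38 / (8×63)
  = 1 − 228/504 = 1 − 0.4524 ≈ 0.548

0.548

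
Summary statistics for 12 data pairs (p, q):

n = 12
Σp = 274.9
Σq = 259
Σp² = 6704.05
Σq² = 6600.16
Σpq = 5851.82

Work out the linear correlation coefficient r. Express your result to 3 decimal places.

-0.127

r = (nΣpq − ΣpΣq) / √[(nΣp² − (Σp)²)(nΣq² − (Σq)²)]
Numerator: 12×5851.82 − 274.9×259 = -977.26
Denominator: √[(80448.6 − 75570.01)(79201.92 − 67081)] = √[4878.59 × 12120.92] = 7689.7984
r = -977.26 / 7689.7984 ≈ -0.127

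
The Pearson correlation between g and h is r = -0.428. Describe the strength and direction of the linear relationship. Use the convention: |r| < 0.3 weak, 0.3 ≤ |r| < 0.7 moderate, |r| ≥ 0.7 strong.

moderate negative

r = -0.428 < 0 so the relationship is negative.
|r| = 0.428, which falls in the moderate range.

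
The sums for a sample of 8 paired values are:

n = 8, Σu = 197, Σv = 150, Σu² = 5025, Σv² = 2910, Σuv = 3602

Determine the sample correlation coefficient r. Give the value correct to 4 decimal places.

r = (nΣuv − ΣuΣv) / √[(nΣu² − (Σu)²)(nΣv² − (Σv)²)]
Numerator: 8×3602 − 197×150 = -734
Denominator: √[(40200 − 38809)(23280 − 22500)] = √[1391 × 780] = 1041.6237
r = -734 / 1041.6237 ≈ -0.7047

-0.7047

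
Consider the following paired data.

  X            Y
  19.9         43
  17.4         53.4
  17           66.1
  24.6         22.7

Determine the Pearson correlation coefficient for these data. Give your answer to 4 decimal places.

n = 4, ΣX = 78.9, ΣY = 185.2, ΣX² = 1592.93, ΣY² = 9585.06, ΣXY = 3466.98
nΣXY − ΣXΣY = 13867.92 − 14612.28 = -744.36
nΣX² − (ΣX)² = 6371.72 − 6225.21 = 146.51; nΣY² − (ΣY)² = 38340.24 − 34299.04 = 4041.2
r = -744.36 / √(146.51 × 4041.2) = -744.36 / 769.4649 ≈ -0.9674

-0.9674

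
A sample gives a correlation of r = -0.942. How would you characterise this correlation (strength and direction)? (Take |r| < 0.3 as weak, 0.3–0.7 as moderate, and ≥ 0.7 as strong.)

r = -0.942 < 0 so the relationship is negative.
|r| = 0.942, which falls in the strong range.

strong negative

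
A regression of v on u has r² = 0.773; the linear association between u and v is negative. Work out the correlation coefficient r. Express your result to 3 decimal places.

|r| = √0.773 = 0.879
The association is negative, so r = −0.879.

-0.879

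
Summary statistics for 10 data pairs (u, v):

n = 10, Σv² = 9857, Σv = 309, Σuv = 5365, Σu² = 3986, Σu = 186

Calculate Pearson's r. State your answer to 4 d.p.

r = (nΣuv − ΣuΣv) / √[(nΣu² − (Σu)²)(nΣv² − (Σv)²)]
Numerator: 10×5365 − 186×309 = -3824
Denominator: √[(39860 − 34596)(98570 − 95481)] = √[5264 × 3089] = 4032.4305
r = -3824 / 4032.4305 ≈ -0.9483

-0.9483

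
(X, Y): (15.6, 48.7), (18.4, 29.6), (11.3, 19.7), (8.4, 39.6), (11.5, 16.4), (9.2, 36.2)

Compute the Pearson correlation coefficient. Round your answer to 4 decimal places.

0.0961

n = 6, ΣX = 74.4, ΣY = 190.2, ΣX² = 997.06, ΣY² = 6783.5, ΣXY = 2381.25
nΣXY − ΣXΣY = 14287.5 − 14150.88 = 136.62
nΣX² − (ΣX)² = 5982.36 − 5535.36 = 447; nΣY² − (ΣY)² = 40701 − 36176.04 = 4524.96
r = 136.62 / √(447 × 4524.96) = 136.62 / 1422.2015 ≈ 0.0961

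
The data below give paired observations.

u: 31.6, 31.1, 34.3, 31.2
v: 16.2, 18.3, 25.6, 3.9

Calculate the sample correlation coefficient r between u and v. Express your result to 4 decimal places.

n = 4, Σu = 128.2, Σv = 64, Σu² = 4115.7, Σv² = 1267.9, Σuv = 2080.81
nΣuv − ΣuΣv = 8323.24 − 8204.8 = 118.44
nΣu² − (Σu)² = 16462.8 − 16435.24 = 27.56; nΣv² − (Σv)² = 5071.6 − 4096 = 975.6
r = 118.44 / √(27.56 × 975.6) = 118.44 / 163.9742 ≈ 0.7223

0.7223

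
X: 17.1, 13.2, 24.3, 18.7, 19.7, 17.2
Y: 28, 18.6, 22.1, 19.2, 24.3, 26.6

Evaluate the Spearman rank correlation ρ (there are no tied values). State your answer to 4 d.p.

Rank X: 2, 1, 6, 4, 5, 3
Rank Y: 6, 1, 3, 2, 4, 5
d = rank(X) − rank(Y): -4, 0, 3, 2, 1, -2; Σd² = 34
ρ = 1 − 6Σd² / [n(n²−1)] = 1 − 6×34 / (6×35) = 1 − 204/210 ≈ 0.0286

0.0286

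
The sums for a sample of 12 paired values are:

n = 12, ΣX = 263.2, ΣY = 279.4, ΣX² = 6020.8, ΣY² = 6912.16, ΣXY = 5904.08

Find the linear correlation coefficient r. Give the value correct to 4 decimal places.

-0.7056

r = (nΣXY − ΣXΣY) / √[(nΣX² − (ΣX)²)(nΣY² − (ΣY)²)]
Numerator: 12×5904.08 − 263.2×279.4 = -2689.12
Denominator: √[(72249.6 − 69274.24)(82945.92 − 78064.36)] = √[2975.36 × 4881.56] = 3811.0889
r = -2689.12 / 3811.0889 ≈ -0.7056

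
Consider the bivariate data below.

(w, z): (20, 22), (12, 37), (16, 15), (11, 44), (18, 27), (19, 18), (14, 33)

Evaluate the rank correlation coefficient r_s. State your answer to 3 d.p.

Rank w: 7, 2, 4, 1, 5, 6, 3
Rank z: 3, 6, 1, 7, 4, 2, 5
d = rank(w) − rank(z): 4, -4, 3, -6, 1, 4, -2; Σd² = 98
ρ = 1 − 6Σd² / [n(n²−1)] = 1 − 6×98 / (7×48) = 1 − 588/336 ≈ -0.750

-0.750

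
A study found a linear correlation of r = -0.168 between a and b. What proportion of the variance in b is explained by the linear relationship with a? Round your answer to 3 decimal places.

r² = (-0.168)² = 0.028

0.028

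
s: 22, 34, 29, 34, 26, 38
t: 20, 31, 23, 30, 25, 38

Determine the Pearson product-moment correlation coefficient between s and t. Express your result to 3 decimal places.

n = 6, Σs = 183, Σt = 167, Σs² = 5757, Σt² = 4859, Σst = 5275
nΣst − ΣsΣt = 31650 − 30561 = 1089
nΣs² − (Σs)² = 34542 − 33489 = 1053; nΣt² − (Σt)² = 29154 − 27889 = 1265
r = 1089 / √(1053 × 1265) = 1089 / 1154.1425 ≈ 0.944

0.944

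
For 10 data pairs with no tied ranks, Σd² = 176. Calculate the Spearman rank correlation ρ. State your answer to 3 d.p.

ρ = 1 − 6Σd² / [n(n²−1)] = 1 − 6×176 / (10×99)
  = 1 − 1056/990 = 1 − 1.0667 ≈ -0.067

-0.067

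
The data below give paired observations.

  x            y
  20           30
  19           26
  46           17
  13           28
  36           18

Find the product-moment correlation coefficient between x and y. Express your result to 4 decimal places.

n = 5, Σx = 134, Σy = 119, Σx² = 4342, Σy² = 2973, Σxy = 2888
nΣxy − ΣxΣy = 14440 − 15946 = -1506
nΣx² − (Σx)² = 21710 − 17956 = 3754; nΣy² − (Σy)² = 14865 − 14161 = 704
r = -1506 / √(3754 × 704) = -1506 / 1625.6740 ≈ -0.9264

-0.9264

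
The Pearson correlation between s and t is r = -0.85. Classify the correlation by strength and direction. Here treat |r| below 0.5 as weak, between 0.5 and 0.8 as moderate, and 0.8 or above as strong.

strong negative

r = -0.85 < 0 so the relationship is negative.
|r| = 0.85, which falls in the strong range.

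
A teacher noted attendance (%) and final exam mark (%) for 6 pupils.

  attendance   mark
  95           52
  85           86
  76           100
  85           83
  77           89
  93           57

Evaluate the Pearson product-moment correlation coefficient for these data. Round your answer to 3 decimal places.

n = 6, Σx = 511, Σy = 467, Σx² = 43829, Σy² = 38159, Σxy = 39059
nΣxy − ΣxΣy = 234354 − 238637 = -4283
nΣx² − (Σx)² = 262974 − 261121 = 1853; nΣy² − (Σy)² = 228954 − 218089 = 10865
r = -4283 / √(1853 × 10865) = -4283 / 4486.9639 ≈ -0.955

-0.955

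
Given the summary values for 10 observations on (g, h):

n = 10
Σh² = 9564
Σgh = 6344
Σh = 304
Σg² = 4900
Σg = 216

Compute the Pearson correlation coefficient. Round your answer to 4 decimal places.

r = (nΣgh − ΣgΣh) / √[(nΣg² − (Σg)²)(nΣh² − (Σh)²)]
Numerator: 10×6344 − 216×304 = -2224
Denominator: √[(49000 − 46656)(95640 − 92416)] = √[2344 × 3224] = 2749.0100
r = -2224 / 2749.0100 ≈ -0.8090

-0.8090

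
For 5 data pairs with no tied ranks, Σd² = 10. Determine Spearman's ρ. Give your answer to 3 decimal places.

ρ = 1 − 6Σd² / [n(n²−1)] = 1 − 6×10 / (5×24)
  = 1 − 60/120 = 1 − 0.5000 ≈ 0.500

0.500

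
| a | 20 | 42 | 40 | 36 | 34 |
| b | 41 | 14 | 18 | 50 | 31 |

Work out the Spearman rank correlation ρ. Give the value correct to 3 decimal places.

Rank a: 1, 5, 4, 3, 2
Rank b: 4, 1, 2, 5, 3
d = rank(a) − rank(b): -3, 4, 2, -2, -1; Σd² = 34
ρ = 1 − 6Σd² / [n(n²−1)] = 1 − 6×34 / (5×24) = 1 − 204/120 ≈ -0.700

-0.700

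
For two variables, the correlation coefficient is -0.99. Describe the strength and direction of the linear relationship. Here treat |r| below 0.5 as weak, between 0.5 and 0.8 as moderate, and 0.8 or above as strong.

strong negative

r = -0.99 < 0 so the relationship is negative.
|r| = 0.99, which falls in the strong range.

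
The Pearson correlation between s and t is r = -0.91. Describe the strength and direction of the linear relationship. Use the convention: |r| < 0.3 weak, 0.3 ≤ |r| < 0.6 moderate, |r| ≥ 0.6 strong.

r = -0.91 < 0 so the relationship is negative.
|r| = 0.91, which falls in the strong range.

strong negative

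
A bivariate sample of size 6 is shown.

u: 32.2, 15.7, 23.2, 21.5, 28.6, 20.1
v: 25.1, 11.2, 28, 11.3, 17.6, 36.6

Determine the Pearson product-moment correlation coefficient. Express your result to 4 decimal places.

n = 6, Σu = 141.3, Σv = 129.8, Σu² = 3505.79, Σv² = 3316.46, Σuv = 3115.63
nΣuv − ΣuΣv = 18693.78 − 18340.74 = 353.04
nΣu² − (Σu)² = 21034.74 − 19965.69 = 1069.05; nΣv² − (Σv)² = 19898.76 − 16848.04 = 3050.72
r = 353.04 / √(1069.05 × 3050.72) = 353.04 / 1805.9270 ≈ 0.1955

0.1955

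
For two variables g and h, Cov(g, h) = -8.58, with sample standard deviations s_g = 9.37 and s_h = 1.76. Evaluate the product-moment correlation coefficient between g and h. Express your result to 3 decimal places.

-0.520

r = Cov(g,h) / (s_g · s_h) = -8.58 / (9.37 × 1.76)
  = -8.58 / 16.4912 ≈ -0.520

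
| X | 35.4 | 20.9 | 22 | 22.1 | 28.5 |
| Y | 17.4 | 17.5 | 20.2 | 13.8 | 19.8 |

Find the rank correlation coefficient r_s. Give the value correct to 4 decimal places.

-0.3000

Rank X: 5, 1, 2, 3, 4
Rank Y: 2, 3, 5, 1, 4
d = rank(X) − rank(Y): 3, -2, -3, 2, 0; Σd² = 26
ρ = 1 − 6Σd² / [n(n²−1)] = 1 − 6×26 / (5×24) = 1 − 156/120 ≈ -0.3000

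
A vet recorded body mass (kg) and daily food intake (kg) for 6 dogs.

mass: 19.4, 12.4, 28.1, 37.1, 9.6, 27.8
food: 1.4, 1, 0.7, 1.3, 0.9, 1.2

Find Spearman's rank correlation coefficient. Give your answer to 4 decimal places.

Rank mass: 3, 2, 5, 6, 1, 4
Rank food: 6, 3, 1, 5, 2, 4
d = rank(mass) − rank(food): -3, -1, 4, 1, -1, 0; Σd² = 28
ρ = 1 − 6Σd² / [n(n²−1)] = 1 − 6×28 / (6×35) = 1 − 168/210 ≈ 0.2000

0.2000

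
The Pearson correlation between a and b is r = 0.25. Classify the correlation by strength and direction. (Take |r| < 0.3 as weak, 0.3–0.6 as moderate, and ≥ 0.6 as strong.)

r = 0.25 > 0 so the relationship is positive.
|r| = 0.25, which falls in the weak range.

weak positive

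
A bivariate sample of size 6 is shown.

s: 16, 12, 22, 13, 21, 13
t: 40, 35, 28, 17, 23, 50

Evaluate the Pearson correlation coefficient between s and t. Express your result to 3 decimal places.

n = 6, Σs = 97, Σt = 193, Σs² = 1663, Σt² = 6927, Σst = 3030
nΣst − ΣsΣt = 18180 − 18721 = -541
nΣs² − (Σs)² = 9978 − 9409 = 569; nΣt² − (Σt)² = 41562 − 37249 = 4313
r = -541 / √(569 × 4313) = -541 / 1566.5558 ≈ -0.345

-0.345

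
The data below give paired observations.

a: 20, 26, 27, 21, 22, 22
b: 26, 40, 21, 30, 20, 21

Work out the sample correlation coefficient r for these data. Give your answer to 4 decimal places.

n = 6, Σa = 138, Σb = 158, Σa² = 3214, Σb² = 4458, Σab = 3659
nΣab − ΣaΣb = 21954 − 21804 = 150
nΣa² − (Σa)² = 19284 − 19044 = 240; nΣb² − (Σb)² = 26748 − 24964 = 1784
r = 150 / √(240 × 1784) = 150 / 654.3394 ≈ 0.2292

0.2292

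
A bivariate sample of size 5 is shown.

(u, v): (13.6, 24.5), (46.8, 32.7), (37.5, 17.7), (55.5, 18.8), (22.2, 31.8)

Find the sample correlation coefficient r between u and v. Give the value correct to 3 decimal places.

n = 5, Σu = 175.6, Σv = 125.5, Σu² = 7354.54, Σv² = 3347.51, Σuv = 4276.67
nΣuv − ΣuΣv = 21383.35 − 22037.8 = -654.45
nΣu² − (Σu)² = 36772.7 − 30835.36 = 5937.34; nΣv² − (Σv)² = 16737.55 − 15750.25 = 987.3
r = -654.45 / √(5937.34 × 987.3) = -654.45 / 2421.1435 ≈ -0.270

-0.270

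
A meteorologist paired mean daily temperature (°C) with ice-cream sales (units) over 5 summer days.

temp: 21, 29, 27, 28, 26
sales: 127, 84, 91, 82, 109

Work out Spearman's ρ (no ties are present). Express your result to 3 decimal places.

Rank temp: 1, 5, 3, 4, 2
Rank sales: 5, 2, 3, 1, 4
d = rank(temp) − rank(sales): -4, 3, 0, 3, -2; Σd² = 38
ρ = 1 − 6Σd² / [n(n²−1)] = 1 − 6×38 / (5×24) = 1 − 228/120 ≈ -0.900

-0.900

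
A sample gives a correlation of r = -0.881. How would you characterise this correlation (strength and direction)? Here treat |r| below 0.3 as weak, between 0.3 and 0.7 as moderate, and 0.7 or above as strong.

r = -0.881 < 0 so the relationship is negative.
|r| = 0.881, which falls in the strong range.

strong negative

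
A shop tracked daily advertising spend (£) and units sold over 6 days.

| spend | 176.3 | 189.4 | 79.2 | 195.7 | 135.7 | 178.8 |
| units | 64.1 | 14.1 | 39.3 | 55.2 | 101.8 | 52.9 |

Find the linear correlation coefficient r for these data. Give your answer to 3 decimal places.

-0.149

n = 6, Σx = 955.1, Σy = 327.4, Σx² = 161909.11, Σy² = 22060.8, Σxy = 51159.35
nΣxy − ΣxΣy = 306956.1 − 312699.74 = -5743.64
nΣx² − (Σx)² = 971454.66 − 912216.01 = 59238.65; nΣy² − (Σy)² = 132364.8 − 107190.76 = 25174.04
r = -5743.64 / √(59238.65 × 25174.04) = -5743.64 / 38617.0447 ≈ -0.149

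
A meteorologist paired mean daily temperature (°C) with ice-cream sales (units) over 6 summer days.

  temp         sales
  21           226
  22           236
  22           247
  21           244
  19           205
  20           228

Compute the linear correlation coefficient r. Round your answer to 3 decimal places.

0.854

n = 6, Σx = 125, Σy = 1386, Σx² = 2611, Σy² = 321326, Σxy = 28951
nΣxy − ΣxΣy = 173706 − 173250 = 456
nΣx² − (Σx)² = 15666 − 15625 = 41; nΣy² − (Σy)² = 1927956 − 1920996 = 6960
r = 456 / √(41 × 6960) = 456 / 534.1910 ≈ 0.854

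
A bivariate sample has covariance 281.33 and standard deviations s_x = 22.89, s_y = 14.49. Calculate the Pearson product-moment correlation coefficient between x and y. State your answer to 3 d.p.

r = Cov(x,y) / (s_x · s_y) = 281.33 / (22.89 × 14.49)
  = 281.33 / 331.6761 ≈ 0.848

0.848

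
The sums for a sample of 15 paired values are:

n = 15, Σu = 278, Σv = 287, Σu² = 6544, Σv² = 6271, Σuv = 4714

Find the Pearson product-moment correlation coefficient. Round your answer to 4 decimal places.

r = (nΣuv − ΣuΣv) / √[(nΣu² − (Σu)²)(nΣv² − (Σv)²)]
Numerator: 15×4714 − 278×287 = -9076
Denominator: √[(98160 − 77284)(94065 − 82369)] = √[20876 × 11696] = 15625.8023
r = -9076 / 15625.8023 ≈ -0.5808

-0.5808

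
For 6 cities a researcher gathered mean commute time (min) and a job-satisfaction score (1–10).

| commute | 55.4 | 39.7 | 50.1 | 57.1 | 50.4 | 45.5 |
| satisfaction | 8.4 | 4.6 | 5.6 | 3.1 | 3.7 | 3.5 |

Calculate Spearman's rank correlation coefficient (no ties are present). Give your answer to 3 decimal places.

Rank commute: 5, 1, 3, 6, 4, 2
Rank satisfaction: 6, 4, 5, 1, 3, 2
d = rank(commute) − rank(satisfaction): -1, -3, -2, 5, 1, 0; Σd² = 40
ρ = 1 − 6Σd² / [n(n²−1)] = 1 − 6×40 / (6×35) = 1 − 240/210 ≈ -0.143

-0.143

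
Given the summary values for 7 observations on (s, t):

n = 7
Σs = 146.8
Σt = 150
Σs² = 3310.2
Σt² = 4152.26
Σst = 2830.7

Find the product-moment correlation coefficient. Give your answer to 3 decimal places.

r = (nΣst − ΣsΣt) / √[(nΣs² − (Σs)²)(nΣt² − (Σt)²)]
Numerator: 7×2830.7 − 146.8×150 = -2205.1
Denominator: √[(23171.4 − 21550.24)(29065.82 − 22500)] = √[1621.16 × 6565.82] = 3262.5519
r = -2205.1 / 3262.5519 ≈ -0.676

-0.676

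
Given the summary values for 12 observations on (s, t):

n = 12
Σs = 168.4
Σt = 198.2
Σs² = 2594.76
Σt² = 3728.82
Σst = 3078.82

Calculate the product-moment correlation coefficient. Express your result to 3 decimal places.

r = (nΣst − ΣsΣt) / √[(nΣs² − (Σs)²)(nΣt² − (Σt)²)]
Numerator: 12×3078.82 − 168.4×198.2 = 3568.96
Denominator: √[(31137.12 − 28358.56)(44745.84 − 39283.24)] = √[2778.56 × 5462.6] = 3895.9160
r = 3568.96 / 3895.9160 ≈ 0.916

0.916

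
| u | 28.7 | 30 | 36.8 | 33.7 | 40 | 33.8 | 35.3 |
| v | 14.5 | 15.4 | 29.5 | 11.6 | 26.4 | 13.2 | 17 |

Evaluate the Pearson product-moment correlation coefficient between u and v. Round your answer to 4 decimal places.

n = 7, Σu = 238.3, Σv = 127.6, Σu² = 8202.15, Σv² = 2612.42, Σuv = 4456.93
nΣuv − ΣuΣv = 31198.51 − 30407.08 = 791.43
nΣu² − (Σu)² = 57415.05 − 56786.89 = 628.16; nΣv² − (Σv)² = 18286.94 − 16281.76 = 2005.18
r = 791.43 / √(628.16 × 2005.18) = 791.43 / 1122.3074 ≈ 0.7052

0.7052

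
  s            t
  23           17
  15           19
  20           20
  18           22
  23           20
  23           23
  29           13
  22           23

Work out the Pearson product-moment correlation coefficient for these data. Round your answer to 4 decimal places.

n = 8, Σs = 173, Σt = 157, Σs² = 3861, Σt² = 3161, Σst = 3344
nΣst − ΣsΣt = 26752 − 27161 = -409
nΣs² − (Σs)² = 30888 − 29929 = 959; nΣt² − (Σt)² = 25288 − 24649 = 639
r = -409 / √(959 × 639) = -409 / 782.8161 ≈ -0.5225

-0.5225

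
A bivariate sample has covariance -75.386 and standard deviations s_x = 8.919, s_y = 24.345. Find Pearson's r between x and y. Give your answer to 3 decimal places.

r = Cov(x,y) / (s_x · s_y) = -75.386 / (8.919 × 24.345)
  = -75.386 / 217.1331 ≈ -0.347

-0.347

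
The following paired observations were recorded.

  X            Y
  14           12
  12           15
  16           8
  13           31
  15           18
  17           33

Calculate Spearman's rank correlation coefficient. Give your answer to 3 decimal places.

Rank X: 3, 1, 5, 2, 4, 6
Rank Y: 2, 3, 1, 5, 4, 6
d = rank(X) − rank(Y): 1, -2, 4, -3, 0, 0; Σd² = 30
ρ = 1 − 6Σd² / [n(n²−1)] = 1 − 6×30 / (6×35) = 1 − 180/210 ≈ 0.143

0.143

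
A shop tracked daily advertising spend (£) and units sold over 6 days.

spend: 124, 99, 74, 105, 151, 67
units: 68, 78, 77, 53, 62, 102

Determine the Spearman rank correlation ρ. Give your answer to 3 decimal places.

-0.771

Rank spend: 5, 3, 2, 4, 6, 1
Rank units: 3, 5, 4, 1, 2, 6
d = rank(spend) − rank(units): 2, -2, -2, 3, 4, -5; Σd² = 62
ρ = 1 − 6Σd² / [n(n²−1)] = 1 − 6×62 / (6×35) = 1 − 372/210 ≈ -0.771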